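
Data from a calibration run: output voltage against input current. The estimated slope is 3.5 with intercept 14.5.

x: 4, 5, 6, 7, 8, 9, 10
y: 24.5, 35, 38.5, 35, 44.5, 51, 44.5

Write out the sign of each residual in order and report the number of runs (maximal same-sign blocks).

x=4: ŷ = 14.5 + 3.5·4 = 28.5; e = 24.5 − 28.5 = -4
x=5: ŷ = 14.5 + 3.5·5 = 32; e = 35 − 32 = 3
x=6: ŷ = 14.5 + 3.5·6 = 35.5; e = 38.5 − 35.5 = 3
x=7: ŷ = 14.5 + 3.5·7 = 39; e = 35 − 39 = -4
x=8: ŷ = 14.5 + 3.5·8 = 42.5; e = 44.5 − 42.5 = 2
x=9: ŷ = 14.5 + 3.5·9 = 46; e = 51 − 46 = 5
x=10: ŷ = 14.5 + 3.5·10 = 49.5; e = 44.5 − 49.5 = -5
Signs: − + + − + + −
Runs: −×1, +×2, −×1, +×2, −×1 → 5

5 runs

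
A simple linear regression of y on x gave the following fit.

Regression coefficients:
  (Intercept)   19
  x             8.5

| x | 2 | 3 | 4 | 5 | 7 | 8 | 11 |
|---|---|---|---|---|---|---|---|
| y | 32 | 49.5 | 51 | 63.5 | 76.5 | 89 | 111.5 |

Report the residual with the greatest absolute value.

e = 5

x=2: ŷ = 19 + 8.5·2 = 36; e = 32 − 36 = -4
x=3: ŷ = 19 + 8.5·3 = 44.5; e = 49.5 − 44.5 = 5
x=4: ŷ = 19 + 8.5·4 = 53; e = 51 − 53 = -2
x=5: ŷ = 19 + 8.5·5 = 61.5; e = 63.5 − 61.5 = 2
x=7: ŷ = 19 + 8.5·7 = 78.5; e = 76.5 − 78.5 = -2
x=8: ŷ = 19 + 8.5·8 = 87; e = 89 − 87 = 2
x=11: ŷ = 19 + 8.5·11 = 112.5; e = 111.5 − 112.5 = -1
Largest |e| is 5 at x = 3, residual 5.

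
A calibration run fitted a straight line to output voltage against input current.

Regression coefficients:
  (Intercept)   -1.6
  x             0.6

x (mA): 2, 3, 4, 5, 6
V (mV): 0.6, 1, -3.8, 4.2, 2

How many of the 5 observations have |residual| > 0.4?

4

x=2: V̂ = -1.6 + 0.6·2 = -0.4; e = 0.6 − (-0.4) = 1
x=3: V̂ = -1.6 + 0.6·3 = 0.2; e = 1 − 0.2 = 0.8
x=4: V̂ = -1.6 + 0.6·4 = 0.8; e = -3.8 − 0.8 = -4.6
x=5: V̂ = -1.6 + 0.6·5 = 1.4; e = 4.2 − 1.4 = 2.8
x=6: V̂ = -1.6 + 0.6·6 = 2; e = 2 − 2 = 0
|e| > 0.4: x=2 (|e|=1), x=3 (|e|=0.8), x=4 (|e|=4.6), x=5 (|e|=2.8) → 4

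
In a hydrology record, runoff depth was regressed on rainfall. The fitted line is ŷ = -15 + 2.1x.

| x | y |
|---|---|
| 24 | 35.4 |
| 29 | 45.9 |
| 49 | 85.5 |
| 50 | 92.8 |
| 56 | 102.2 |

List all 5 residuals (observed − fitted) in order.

0, 0, -2.4, 2.8, -0.4

x=24: ŷ = -15 + 2.1·24 = 35.4; r = 35.4 − 35.4 = 0
x=29: ŷ = -15 + 2.1·29 = 45.9; r = 45.9 − 45.9 = 0
x=49: ŷ = -15 + 2.1·49 = 87.9; r = 85.5 − 87.9 = -2.4
x=50: ŷ = -15 + 2.1·50 = 90; r = 92.8 − 90 = 2.8
x=56: ŷ = -15 + 2.1·56 = 102.6; r = 102.2 − 102.6 = -0.4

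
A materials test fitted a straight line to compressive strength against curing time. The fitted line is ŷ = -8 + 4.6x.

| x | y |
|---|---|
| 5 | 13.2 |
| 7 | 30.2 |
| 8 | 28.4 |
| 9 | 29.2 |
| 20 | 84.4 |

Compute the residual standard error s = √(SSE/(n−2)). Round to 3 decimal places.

x=5: ŷ = -8 + 4.6·5 = 15; e = 13.2 − 15 = -1.8
x=7: ŷ = -8 + 4.6·7 = 24.2; e = 30.2 − 24.2 = 6
x=8: ŷ = -8 + 4.6·8 = 28.8; e = 28.4 − 28.8 = -0.4
x=9: ŷ = -8 + 4.6·9 = 33.4; e = 29.2 − 33.4 = -4.2
x=20: ŷ = -8 + 4.6·20 = 84; e = 84.4 − 84 = 0.4
SSE = 3.24 + 36 + 0.16 + 17.64 + 0.16 = 57.2
s = √(57.2/3) = √19.0667 ≈ 4.367

s = 4.367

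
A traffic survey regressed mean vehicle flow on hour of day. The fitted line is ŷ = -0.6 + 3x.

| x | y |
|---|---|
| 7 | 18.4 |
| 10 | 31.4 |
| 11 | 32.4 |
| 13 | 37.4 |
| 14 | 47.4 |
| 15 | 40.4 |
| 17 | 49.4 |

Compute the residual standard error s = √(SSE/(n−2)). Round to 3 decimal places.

x=7: ŷ = -0.6 + 3·7 = 20.4; r = 18.4 − 20.4 = -2
x=10: ŷ = -0.6 + 3·10 = 29.4; r = 31.4 − 29.4 = 2
x=11: ŷ = -0.6 + 3·11 = 32.4; r = 32.4 − 32.4 = 0
x=13: ŷ = -0.6 + 3·13 = 38.4; r = 37.4 − 38.4 = -1
x=14: ŷ = -0.6 + 3·14 = 41.4; r = 47.4 − 41.4 = 6
x=15: ŷ = -0.6 + 3·15 = 44.4; r = 40.4 − 44.4 = -4
x=17: ŷ = -0.6 + 3·17 = 50.4; r = 49.4 − 50.4 = -1
SSE = 4 + 4 + 0 + 1 + 36 + 16 + 1 = 62
s = √(62/5) = √12.4 ≈ 3.521

s = 3.521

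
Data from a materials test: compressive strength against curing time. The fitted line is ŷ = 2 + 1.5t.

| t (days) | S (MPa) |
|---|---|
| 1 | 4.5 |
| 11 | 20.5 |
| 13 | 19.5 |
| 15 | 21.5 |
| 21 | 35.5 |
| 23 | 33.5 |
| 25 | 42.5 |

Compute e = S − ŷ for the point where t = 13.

ŷ = 2 + 1.5·13 = 21.5
e = 19.5 − 21.5 = -2

e = -2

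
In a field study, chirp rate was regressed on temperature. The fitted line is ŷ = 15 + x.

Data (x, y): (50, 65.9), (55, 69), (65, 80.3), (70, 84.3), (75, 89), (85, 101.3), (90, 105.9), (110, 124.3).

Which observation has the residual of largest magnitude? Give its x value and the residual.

x=50: ŷ = 15 + 50 = 65; e = 65.9 − 65 = 0.9
x=55: ŷ = 15 + 55 = 70; e = 69 − 70 = -1
x=65: ŷ = 15 + 65 = 80; e = 80.3 − 80 = 0.3
x=70: ŷ = 15 + 70 = 85; e = 84.3 − 85 = -0.7
x=75: ŷ = 15 + 75 = 90; e = 89 − 90 = -1
x=85: ŷ = 15 + 85 = 100; e = 101.3 − 100 = 1.3
x=90: ŷ = 15 + 90 = 105; e = 105.9 − 105 = 0.9
x=110: ŷ = 15 + 110 = 125; e = 124.3 − 125 = -0.7
Largest |e| is 1.3 at x = 85, residual 1.3.

x = 85, e = 1.3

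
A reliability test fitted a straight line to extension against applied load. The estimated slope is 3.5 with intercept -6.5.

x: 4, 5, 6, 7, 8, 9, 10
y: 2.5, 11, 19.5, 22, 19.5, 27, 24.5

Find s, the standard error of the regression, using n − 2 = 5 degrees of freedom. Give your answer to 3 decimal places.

s = 4.243

x=4: ŷ = -6.5 + 3.5·4 = 7.5; e = 2.5 − 7.5 = -5
x=5: ŷ = -6.5 + 3.5·5 = 11; e = 11 − 11 = 0
x=6: ŷ = -6.5 + 3.5·6 = 14.5; e = 19.5 − 14.5 = 5
x=7: ŷ = -6.5 + 3.5·7 = 18; e = 22 − 18 = 4
x=8: ŷ = -6.5 + 3.5·8 = 21.5; e = 19.5 − 21.5 = -2
x=9: ŷ = -6.5 + 3.5·9 = 25; e = 27 − 25 = 2
x=10: ŷ = -6.5 + 3.5·10 = 28.5; e = 24.5 − 28.5 = -4
SSE = 25 + 0 + 25 + 16 + 4 + 4 + 16 = 90
s = √(90/5) = √18 ≈ 4.243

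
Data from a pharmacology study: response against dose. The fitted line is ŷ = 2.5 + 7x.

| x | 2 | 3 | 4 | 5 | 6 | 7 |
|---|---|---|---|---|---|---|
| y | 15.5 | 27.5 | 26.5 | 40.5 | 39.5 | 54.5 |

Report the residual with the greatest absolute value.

x=2: ŷ = 2.5 + 7·2 = 16.5; e = 15.5 − 16.5 = -1
x=3: ŷ = 2.5 + 7·3 = 23.5; e = 27.5 − 23.5 = 4
x=4: ŷ = 2.5 + 7·4 = 30.5; e = 26.5 − 30.5 = -4
x=5: ŷ = 2.5 + 7·5 = 37.5; e = 40.5 − 37.5 = 3
x=6: ŷ = 2.5 + 7·6 = 44.5; e = 39.5 − 44.5 = -5
x=7: ŷ = 2.5 + 7·7 = 51.5; e = 54.5 − 51.5 = 3
Largest |e| is 5 at x = 6, residual -5.

e = -5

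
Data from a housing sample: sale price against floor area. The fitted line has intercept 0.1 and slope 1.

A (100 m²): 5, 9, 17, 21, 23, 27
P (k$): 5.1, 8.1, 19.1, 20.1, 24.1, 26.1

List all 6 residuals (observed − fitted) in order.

A=5: P̂ = 0.1 + 5 = 5.1; r = 5.1 − 5.1 = 0
A=9: P̂ = 0.1 + 9 = 9.1; r = 8.1 − 9.1 = -1
A=17: P̂ = 0.1 + 17 = 17.1; r = 19.1 − 17.1 = 2
A=21: P̂ = 0.1 + 21 = 21.1; r = 20.1 − 21.1 = -1
A=23: P̂ = 0.1 + 23 = 23.1; r = 24.1 − 23.1 = 1
A=27: P̂ = 0.1 + 27 = 27.1; r = 26.1 − 27.1 = -1

0, -1, 2, -1, 1, -1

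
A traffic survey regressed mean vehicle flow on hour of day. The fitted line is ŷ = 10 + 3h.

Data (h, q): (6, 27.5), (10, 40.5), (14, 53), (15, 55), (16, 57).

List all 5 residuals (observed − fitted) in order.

h=6: ŷ = 10 + 3·6 = 28; r = 27.5 − 28 = -0.5
h=10: ŷ = 10 + 3·10 = 40; r = 40.5 − 40 = 0.5
h=14: ŷ = 10 + 3·14 = 52; r = 53 − 52 = 1
h=15: ŷ = 10 + 3·15 = 55; r = 55 − 55 = 0
h=16: ŷ = 10 + 3·16 = 58; r = 57 − 58 = -1

-0.5, 0.5, 1, 0, -1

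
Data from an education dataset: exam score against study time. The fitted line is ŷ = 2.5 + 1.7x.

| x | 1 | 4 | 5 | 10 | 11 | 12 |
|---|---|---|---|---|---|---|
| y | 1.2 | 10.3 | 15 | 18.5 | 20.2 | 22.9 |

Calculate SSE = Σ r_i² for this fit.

SSE = 28

x=1: ŷ = 2.5 + 1.7·1 = 4.2; r = 1.2 − 4.2 = -3
x=4: ŷ = 2.5 + 1.7·4 = 9.3; r = 10.3 − 9.3 = 1
x=5: ŷ = 2.5 + 1.7·5 = 11; r = 15 − 11 = 4
x=10: ŷ = 2.5 + 1.7·10 = 19.5; r = 18.5 − 19.5 = -1
x=11: ŷ = 2.5 + 1.7·11 = 21.2; r = 20.2 − 21.2 = -1
x=12: ŷ = 2.5 + 1.7·12 = 22.9; r = 22.9 − 22.9 = 0
SSE = 9 + 1 + 16 + 1 + 1 + 0 = 28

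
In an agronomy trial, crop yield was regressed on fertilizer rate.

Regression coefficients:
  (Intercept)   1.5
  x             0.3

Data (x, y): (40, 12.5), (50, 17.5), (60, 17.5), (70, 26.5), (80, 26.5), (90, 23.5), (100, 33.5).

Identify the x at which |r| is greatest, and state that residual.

x = 90, r = -5

x=40: ŷ = 1.5 + 0.3·40 = 13.5; r = 12.5 − 13.5 = -1
x=50: ŷ = 1.5 + 0.3·50 = 16.5; r = 17.5 − 16.5 = 1
x=60: ŷ = 1.5 + 0.3·60 = 19.5; r = 17.5 − 19.5 = -2
x=70: ŷ = 1.5 + 0.3·70 = 22.5; r = 26.5 − 22.5 = 4
x=80: ŷ = 1.5 + 0.3·80 = 25.5; r = 26.5 − 25.5 = 1
x=90: ŷ = 1.5 + 0.3·90 = 28.5; r = 23.5 − 28.5 = -5
x=100: ŷ = 1.5 + 0.3·100 = 31.5; r = 33.5 − 31.5 = 2
Largest |r| is 5 at x = 90, residual -5.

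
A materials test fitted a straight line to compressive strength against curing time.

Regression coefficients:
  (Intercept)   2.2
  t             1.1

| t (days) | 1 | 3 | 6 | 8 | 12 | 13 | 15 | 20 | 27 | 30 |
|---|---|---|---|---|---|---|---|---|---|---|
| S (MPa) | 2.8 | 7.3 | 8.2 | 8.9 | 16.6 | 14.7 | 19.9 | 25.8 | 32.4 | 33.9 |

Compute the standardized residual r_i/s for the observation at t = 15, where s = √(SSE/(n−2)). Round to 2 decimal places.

t=1: ŷ = 2.2 + 1.1·1 = 3.3; r = 2.8 − 3.3 = -0.5
t=3: ŷ = 2.2 + 1.1·3 = 5.5; r = 7.3 − 5.5 = 1.8
t=6: ŷ = 2.2 + 1.1·6 = 8.8; r = 8.2 − 8.8 = -0.6
t=8: ŷ = 2.2 + 1.1·8 = 11; r = 8.9 − 11 = -2.1
t=12: ŷ = 2.2 + 1.1·12 = 15.4; r = 16.6 − 15.4 = 1.2
t=13: ŷ = 2.2 + 1.1·13 = 16.5; r = 14.7 − 16.5 = -1.8
t=15: ŷ = 2.2 + 1.1·15 = 18.7; r = 19.9 − 18.7 = 1.2
t=20: ŷ = 2.2 + 1.1·20 = 24.2; r = 25.8 − 24.2 = 1.6
t=27: ŷ = 2.2 + 1.1·27 = 31.9; r = 32.4 − 31.9 = 0.5
t=30: ŷ = 2.2 + 1.1·30 = 35.2; r = 33.9 − 35.2 = -1.3
SSE = 0.25 + 3.24 + 0.36 + 4.41 + 1.44 + 3.24 + 1.44 + 2.56 + 0.25 + 1.69 = 18.88
s = √(18.88/8) = 1.53623
r/s = 1.2 / 1.53623 = 0.78

0.78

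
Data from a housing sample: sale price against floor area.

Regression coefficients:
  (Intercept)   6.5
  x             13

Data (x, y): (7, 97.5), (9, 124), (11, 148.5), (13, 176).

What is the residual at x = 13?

r = 0.5

ŷ = 6.5 + 13·13 = 175.5
r = 176 − 175.5 = 0.5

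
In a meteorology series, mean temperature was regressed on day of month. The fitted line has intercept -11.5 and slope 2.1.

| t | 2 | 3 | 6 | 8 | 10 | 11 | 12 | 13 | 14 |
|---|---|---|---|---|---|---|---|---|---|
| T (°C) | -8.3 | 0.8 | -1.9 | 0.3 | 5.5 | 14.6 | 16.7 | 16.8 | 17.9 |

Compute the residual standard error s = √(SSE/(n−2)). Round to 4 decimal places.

s = 3.8914

t=2: ŷ = -11.5 + 2.1·2 = -7.3; r = -8.3 − (-7.3) = -1
t=3: ŷ = -11.5 + 2.1·3 = -5.2; r = 0.8 − (-5.2) = 6
t=6: ŷ = -11.5 + 2.1·6 = 1.1; r = -1.9 − 1.1 = -3
t=8: ŷ = -11.5 + 2.1·8 = 5.3; r = 0.3 − 5.3 = -5
t=10: ŷ = -11.5 + 2.1·10 = 9.5; r = 5.5 − 9.5 = -4
t=11: ŷ = -11.5 + 2.1·11 = 11.6; r = 14.6 − 11.6 = 3
t=12: ŷ = -11.5 + 2.1·12 = 13.7; r = 16.7 − 13.7 = 3
t=13: ŷ = -11.5 + 2.1·13 = 15.8; r = 16.8 − 15.8 = 1
t=14: ŷ = -11.5 + 2.1·14 = 17.9; r = 17.9 − 17.9 = 0
SSE = 1 + 36 + 9 + 25 + 16 + 9 + 9 + 1 + 0 = 106
s = √(106/7) = √15.1429 ≈ 3.8914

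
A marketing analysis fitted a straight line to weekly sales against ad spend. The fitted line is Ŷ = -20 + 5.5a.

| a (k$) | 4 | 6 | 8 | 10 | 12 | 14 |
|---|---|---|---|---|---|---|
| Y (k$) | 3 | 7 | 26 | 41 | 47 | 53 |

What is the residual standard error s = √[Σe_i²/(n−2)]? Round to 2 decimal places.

s = 4.85

a=4: Ŷ = -20 + 5.5·4 = 2; e = 3 − 2 = 1
a=6: Ŷ = -20 + 5.5·6 = 13; e = 7 − 13 = -6
a=8: Ŷ = -20 + 5.5·8 = 24; e = 26 − 24 = 2
a=10: Ŷ = -20 + 5.5·10 = 35; e = 41 − 35 = 6
a=12: Ŷ = -20 + 5.5·12 = 46; e = 47 − 46 = 1
a=14: Ŷ = -20 + 5.5·14 = 57; e = 53 − 57 = -4
SSE = 1 + 36 + 4 + 36 + 1 + 16 = 94
s = √(94/4) = √23.5 ≈ 4.85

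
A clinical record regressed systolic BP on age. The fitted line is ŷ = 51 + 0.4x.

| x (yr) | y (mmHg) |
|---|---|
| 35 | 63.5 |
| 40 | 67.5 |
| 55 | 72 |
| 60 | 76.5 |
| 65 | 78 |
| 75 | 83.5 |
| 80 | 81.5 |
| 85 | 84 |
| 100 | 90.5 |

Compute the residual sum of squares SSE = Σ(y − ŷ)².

x=35: ŷ = 51 + 0.4·35 = 65; r = 63.5 − 65 = -1.5
x=40: ŷ = 51 + 0.4·40 = 67; r = 67.5 − 67 = 0.5
x=55: ŷ = 51 + 0.4·55 = 73; r = 72 − 73 = -1
x=60: ŷ = 51 + 0.4·60 = 75; r = 76.5 − 75 = 1.5
x=65: ŷ = 51 + 0.4·65 = 77; r = 78 − 77 = 1
x=75: ŷ = 51 + 0.4·75 = 81; r = 83.5 − 81 = 2.5
x=80: ŷ = 51 + 0.4·80 = 83; r = 81.5 − 83 = -1.5
x=85: ŷ = 51 + 0.4·85 = 85; r = 84 − 85 = -1
x=100: ŷ = 51 + 0.4·100 = 91; r = 90.5 − 91 = -0.5
SSE = 2.25 + 0.25 + 1 + 2.25 + 1 + 6.25 + 2.25 + 1 + 0.25 = 16.5

SSE = 16.5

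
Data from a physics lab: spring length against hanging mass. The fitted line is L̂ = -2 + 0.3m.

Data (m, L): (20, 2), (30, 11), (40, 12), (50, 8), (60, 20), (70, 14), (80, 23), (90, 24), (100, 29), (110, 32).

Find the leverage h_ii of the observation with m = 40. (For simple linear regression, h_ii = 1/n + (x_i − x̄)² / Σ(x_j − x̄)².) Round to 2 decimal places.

m̄ = (20 + 30 + 40 + 50 + 60 + 70 + 80 + 90 + 100 + 110)/10 = 65
Σ(m − m̄)² = 2025 + 1225 + 625 + 225 + 25 + 25 + 225 + 625 + 1225 + 2025 = 8250
h = 1/10 + (-25)²/8250 = 0.1 + 0.0757576 = 0.18

h = 0.18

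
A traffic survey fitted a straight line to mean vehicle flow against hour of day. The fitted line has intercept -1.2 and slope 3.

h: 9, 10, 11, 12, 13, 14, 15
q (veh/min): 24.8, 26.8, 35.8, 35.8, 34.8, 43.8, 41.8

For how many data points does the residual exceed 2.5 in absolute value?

3

h=9: q̂ = -1.2 + 3·9 = 25.8; e = 24.8 − 25.8 = -1
h=10: q̂ = -1.2 + 3·10 = 28.8; e = 26.8 − 28.8 = -2
h=11: q̂ = -1.2 + 3·11 = 31.8; e = 35.8 − 31.8 = 4
h=12: q̂ = -1.2 + 3·12 = 34.8; e = 35.8 − 34.8 = 1
h=13: q̂ = -1.2 + 3·13 = 37.8; e = 34.8 − 37.8 = -3
h=14: q̂ = -1.2 + 3·14 = 40.8; e = 43.8 − 40.8 = 3
h=15: q̂ = -1.2 + 3·15 = 43.8; e = 41.8 − 43.8 = -2
|e| > 2.5: h=11 (|e|=4), h=13 (|e|=3), h=14 (|e|=3) → 3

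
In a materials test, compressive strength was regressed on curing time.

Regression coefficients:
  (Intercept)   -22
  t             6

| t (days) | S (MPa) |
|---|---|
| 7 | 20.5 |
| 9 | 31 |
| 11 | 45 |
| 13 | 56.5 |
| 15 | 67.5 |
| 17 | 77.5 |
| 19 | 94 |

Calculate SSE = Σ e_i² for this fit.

SSE = 13

t=7: Ŝ = -22 + 6·7 = 20; e = 20.5 − 20 = 0.5
t=9: Ŝ = -22 + 6·9 = 32; e = 31 − 32 = -1
t=11: Ŝ = -22 + 6·11 = 44; e = 45 − 44 = 1
t=13: Ŝ = -22 + 6·13 = 56; e = 56.5 − 56 = 0.5
t=15: Ŝ = -22 + 6·15 = 68; e = 67.5 − 68 = -0.5
t=17: Ŝ = -22 + 6·17 = 80; e = 77.5 − 80 = -2.5
t=19: Ŝ = -22 + 6·19 = 92; e = 94 − 92 = 2
SSE = 0.25 + 1 + 1 + 0.25 + 0.25 + 6.25 + 4 = 13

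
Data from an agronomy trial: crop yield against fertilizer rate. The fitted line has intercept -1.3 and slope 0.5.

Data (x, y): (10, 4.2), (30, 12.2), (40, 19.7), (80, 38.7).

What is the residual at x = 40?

r = 1

ŷ = -1.3 + 0.5·40 = 18.7
r = 19.7 − 18.7 = 1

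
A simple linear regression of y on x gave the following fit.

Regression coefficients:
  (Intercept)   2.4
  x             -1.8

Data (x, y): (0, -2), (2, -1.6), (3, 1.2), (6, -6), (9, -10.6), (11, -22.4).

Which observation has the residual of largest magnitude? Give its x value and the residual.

x=0: ŷ = 2.4 − 1.8·0 = 2.4; e = -2 − 2.4 = -4.4
x=2: ŷ = 2.4 − 1.8·2 = -1.2; e = -1.6 − (-1.2) = -0.4
x=3: ŷ = 2.4 − 1.8·3 = -3; e = 1.2 − (-3) = 4.2
x=6: ŷ = 2.4 − 1.8·6 = -8.4; e = -6 − (-8.4) = 2.4
x=9: ŷ = 2.4 − 1.8·9 = -13.8; e = -10.6 − (-13.8) = 3.2
x=11: ŷ = 2.4 − 1.8·11 = -17.4; e = -22.4 − (-17.4) = -5
Largest |e| is 5 at x = 11, residual -5.

x = 11, e = -5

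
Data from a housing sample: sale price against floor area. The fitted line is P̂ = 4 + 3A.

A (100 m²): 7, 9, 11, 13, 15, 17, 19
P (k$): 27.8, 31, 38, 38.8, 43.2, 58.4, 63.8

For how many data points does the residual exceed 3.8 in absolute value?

A=7: P̂ = 4 + 3·7 = 25; e = 27.8 − 25 = 2.8
A=9: P̂ = 4 + 3·9 = 31; e = 31 − 31 = 0
A=11: P̂ = 4 + 3·11 = 37; e = 38 − 37 = 1
A=13: P̂ = 4 + 3·13 = 43; e = 38.8 − 43 = -4.2
A=15: P̂ = 4 + 3·15 = 49; e = 43.2 − 49 = -5.8
A=17: P̂ = 4 + 3·17 = 55; e = 58.4 − 55 = 3.4
A=19: P̂ = 4 + 3·19 = 61; e = 63.8 − 61 = 2.8
|e| > 3.8: A=13 (|e|=4.2), A=15 (|e|=5.8) → 2

2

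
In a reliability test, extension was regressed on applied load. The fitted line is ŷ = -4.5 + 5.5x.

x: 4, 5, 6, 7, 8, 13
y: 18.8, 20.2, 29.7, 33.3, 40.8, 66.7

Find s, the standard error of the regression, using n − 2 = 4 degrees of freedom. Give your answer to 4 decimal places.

x=4: ŷ = -4.5 + 5.5·4 = 17.5; e = 18.8 − 17.5 = 1.3
x=5: ŷ = -4.5 + 5.5·5 = 23; e = 20.2 − 23 = -2.8
x=6: ŷ = -4.5 + 5.5·6 = 28.5; e = 29.7 − 28.5 = 1.2
x=7: ŷ = -4.5 + 5.5·7 = 34; e = 33.3 − 34 = -0.7
x=8: ŷ = -4.5 + 5.5·8 = 39.5; e = 40.8 − 39.5 = 1.3
x=13: ŷ = -4.5 + 5.5·13 = 67; e = 66.7 − 67 = -0.3
SSE = 1.69 + 7.84 + 1.44 + 0.49 + 1.69 + 0.09 = 13.24
s = √(13.24/4) = √3.31 ≈ 1.8193

s = 1.8193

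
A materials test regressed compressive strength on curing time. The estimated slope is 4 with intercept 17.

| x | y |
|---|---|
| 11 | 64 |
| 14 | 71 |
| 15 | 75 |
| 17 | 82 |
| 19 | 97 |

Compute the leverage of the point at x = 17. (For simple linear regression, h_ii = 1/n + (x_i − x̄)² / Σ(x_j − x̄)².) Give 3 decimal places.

x̄ = (11 + 14 + 15 + 17 + 19)/5 = 15.2
Σ(x − x̄)² = 17.64 + 1.44 + 0.04 + 3.24 + 14.44 = 36.8
h = 1/5 + (1.8)²/36.8 = 0.2 + 0.0880435 = 0.288

h = 0.288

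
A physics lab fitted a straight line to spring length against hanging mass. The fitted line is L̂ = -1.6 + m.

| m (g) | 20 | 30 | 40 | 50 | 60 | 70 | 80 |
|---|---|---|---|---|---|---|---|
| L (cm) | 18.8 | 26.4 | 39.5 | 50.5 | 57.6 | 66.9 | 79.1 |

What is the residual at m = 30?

L̂ = -1.6 + 30 = 28.4
r = 26.4 − 28.4 = -2

r = -2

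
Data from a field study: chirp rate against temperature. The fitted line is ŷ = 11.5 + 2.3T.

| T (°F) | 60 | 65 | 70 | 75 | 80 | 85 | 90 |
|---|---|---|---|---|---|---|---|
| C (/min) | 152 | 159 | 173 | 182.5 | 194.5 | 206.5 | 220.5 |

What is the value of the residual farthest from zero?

T=60: ŷ = 11.5 + 2.3·60 = 149.5; r = 152 − 149.5 = 2.5
T=65: ŷ = 11.5 + 2.3·65 = 161; r = 159 − 161 = -2
T=70: ŷ = 11.5 + 2.3·70 = 172.5; r = 173 − 172.5 = 0.5
T=75: ŷ = 11.5 + 2.3·75 = 184; r = 182.5 − 184 = -1.5
T=80: ŷ = 11.5 + 2.3·80 = 195.5; r = 194.5 − 195.5 = -1
T=85: ŷ = 11.5 + 2.3·85 = 207; r = 206.5 − 207 = -0.5
T=90: ŷ = 11.5 + 2.3·90 = 218.5; r = 220.5 − 218.5 = 2
Largest |r| is 2.5 at T = 60, residual 2.5.

r = 2.5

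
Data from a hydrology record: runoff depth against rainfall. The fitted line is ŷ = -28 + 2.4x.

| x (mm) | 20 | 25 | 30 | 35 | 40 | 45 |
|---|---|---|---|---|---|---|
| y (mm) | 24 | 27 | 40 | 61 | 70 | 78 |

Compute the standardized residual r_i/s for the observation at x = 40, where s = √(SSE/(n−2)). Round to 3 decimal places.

0.422

x=20: ŷ = -28 + 2.4·20 = 20; r = 24 − 20 = 4
x=25: ŷ = -28 + 2.4·25 = 32; r = 27 − 32 = -5
x=30: ŷ = -28 + 2.4·30 = 44; r = 40 − 44 = -4
x=35: ŷ = -28 + 2.4·35 = 56; r = 61 − 56 = 5
x=40: ŷ = -28 + 2.4·40 = 68; r = 70 − 68 = 2
x=45: ŷ = -28 + 2.4·45 = 80; r = 78 − 80 = -2
SSE = 16 + 25 + 16 + 25 + 4 + 4 = 90
s = √(90/4) = 4.74342
r/s = 2 / 4.74342 = 0.422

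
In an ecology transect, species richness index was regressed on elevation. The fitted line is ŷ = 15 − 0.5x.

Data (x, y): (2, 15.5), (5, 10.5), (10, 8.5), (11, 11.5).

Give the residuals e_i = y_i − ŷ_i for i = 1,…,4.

1.5, -2, -1.5, 2

x=2: ŷ = 15 − 0.5·2 = 14; e = 15.5 − 14 = 1.5
x=5: ŷ = 15 − 0.5·5 = 12.5; e = 10.5 − 12.5 = -2
x=10: ŷ = 15 − 0.5·10 = 10; e = 8.5 − 10 = -1.5
x=11: ŷ = 15 − 0.5·11 = 9.5; e = 11.5 − 9.5 = 2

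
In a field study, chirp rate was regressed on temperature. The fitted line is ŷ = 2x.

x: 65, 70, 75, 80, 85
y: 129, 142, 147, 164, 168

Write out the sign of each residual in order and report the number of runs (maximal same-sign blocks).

x=65: ŷ = 2·65 = 130; r = 129 − 130 = -1
x=70: ŷ = 2·70 = 140; r = 142 − 140 = 2
x=75: ŷ = 2·75 = 150; r = 147 − 150 = -3
x=80: ŷ = 2·80 = 160; r = 164 − 160 = 4
x=85: ŷ = 2·85 = 170; r = 168 − 170 = -2
Signs: − + − + −
Runs: −×1, +×1, −×1, +×1, −×1 → 5

5 runs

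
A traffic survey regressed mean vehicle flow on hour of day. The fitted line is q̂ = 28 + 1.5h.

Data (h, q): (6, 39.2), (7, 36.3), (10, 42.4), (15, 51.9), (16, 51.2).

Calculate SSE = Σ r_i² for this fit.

h=6: q̂ = 28 + 1.5·6 = 37; r = 39.2 − 37 = 2.2
h=7: q̂ = 28 + 1.5·7 = 38.5; r = 36.3 − 38.5 = -2.2
h=10: q̂ = 28 + 1.5·10 = 43; r = 42.4 − 43 = -0.6
h=15: q̂ = 28 + 1.5·15 = 50.5; r = 51.9 − 50.5 = 1.4
h=16: q̂ = 28 + 1.5·16 = 52; r = 51.2 − 52 = -0.8
SSE = 4.84 + 4.84 + 0.36 + 1.96 + 0.64 = 12.64

SSE = 12.64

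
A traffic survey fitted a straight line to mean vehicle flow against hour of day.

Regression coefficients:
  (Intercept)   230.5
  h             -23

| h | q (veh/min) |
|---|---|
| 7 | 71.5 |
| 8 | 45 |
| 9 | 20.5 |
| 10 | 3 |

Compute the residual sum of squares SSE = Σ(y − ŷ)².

SSE = 21.5

h=7: q̂ = 230.5 − 23·7 = 69.5; e = 71.5 − 69.5 = 2
h=8: q̂ = 230.5 − 23·8 = 46.5; e = 45 − 46.5 = -1.5
h=9: q̂ = 230.5 − 23·9 = 23.5; e = 20.5 − 23.5 = -3
h=10: q̂ = 230.5 − 23·10 = 0.5; e = 3 − 0.5 = 2.5
SSE = 4 + 2.25 + 9 + 6.25 = 21.5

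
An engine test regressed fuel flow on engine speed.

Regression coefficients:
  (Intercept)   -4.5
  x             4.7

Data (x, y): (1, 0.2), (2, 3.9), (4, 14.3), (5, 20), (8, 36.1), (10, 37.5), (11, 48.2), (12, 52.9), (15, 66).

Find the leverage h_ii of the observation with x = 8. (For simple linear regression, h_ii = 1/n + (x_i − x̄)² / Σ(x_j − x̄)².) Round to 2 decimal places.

x̄ = (1 + 2 + 4 + 5 + 8 + 10 + 11 + 12 + 15)/9 = 7.55556
Σ(x − x̄)² = 42.9753 + 30.8642 + 12.642 + 6.53086 + 0.197531 + 5.97531 + 11.8642 + 19.7531 + 55.4198 = 186.222
h = 1/9 + (0.444444)²/186.222 = 0.111111 + 0.00106073 = 0.11

h = 0.11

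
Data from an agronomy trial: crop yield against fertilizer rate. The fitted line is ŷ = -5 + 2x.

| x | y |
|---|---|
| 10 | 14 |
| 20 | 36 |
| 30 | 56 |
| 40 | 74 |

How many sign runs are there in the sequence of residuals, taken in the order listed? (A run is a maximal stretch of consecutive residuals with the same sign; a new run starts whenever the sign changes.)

x=10: ŷ = -5 + 2·10 = 15; e = 14 − 15 = -1
x=20: ŷ = -5 + 2·20 = 35; e = 36 − 35 = 1
x=30: ŷ = -5 + 2·30 = 55; e = 56 − 55 = 1
x=40: ŷ = -5 + 2·40 = 75; e = 74 − 75 = -1
Signs: − + + −
Runs: −×1, +×2, −×1 → 3

3 runs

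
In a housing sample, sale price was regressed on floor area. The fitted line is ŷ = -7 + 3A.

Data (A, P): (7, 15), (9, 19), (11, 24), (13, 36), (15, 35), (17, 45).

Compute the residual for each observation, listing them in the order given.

1, -1, -2, 4, -3, 1

A=7: ŷ = -7 + 3·7 = 14; e = 15 − 14 = 1
A=9: ŷ = -7 + 3·9 = 20; e = 19 − 20 = -1
A=11: ŷ = -7 + 3·11 = 26; e = 24 − 26 = -2
A=13: ŷ = -7 + 3·13 = 32; e = 36 − 32 = 4
A=15: ŷ = -7 + 3·15 = 38; e = 35 − 38 = -3
A=17: ŷ = -7 + 3·17 = 44; e = 45 − 44 = 1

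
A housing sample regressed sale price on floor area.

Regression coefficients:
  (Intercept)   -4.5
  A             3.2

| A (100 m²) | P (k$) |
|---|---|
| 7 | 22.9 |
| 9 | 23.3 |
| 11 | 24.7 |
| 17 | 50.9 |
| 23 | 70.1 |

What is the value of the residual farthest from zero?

A=7: ŷ = -4.5 + 3.2·7 = 17.9; e = 22.9 − 17.9 = 5
A=9: ŷ = -4.5 + 3.2·9 = 24.3; e = 23.3 − 24.3 = -1
A=11: ŷ = -4.5 + 3.2·11 = 30.7; e = 24.7 − 30.7 = -6
A=17: ŷ = -4.5 + 3.2·17 = 49.9; e = 50.9 − 49.9 = 1
A=23: ŷ = -4.5 + 3.2·23 = 69.1; e = 70.1 − 69.1 = 1
Largest |e| is 6 at A = 11, residual -6.

e = -6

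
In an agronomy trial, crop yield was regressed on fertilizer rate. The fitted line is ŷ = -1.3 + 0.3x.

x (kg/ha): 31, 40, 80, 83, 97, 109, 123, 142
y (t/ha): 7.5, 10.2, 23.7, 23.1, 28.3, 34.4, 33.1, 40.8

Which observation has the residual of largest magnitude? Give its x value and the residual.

x = 109, r = 3

x=31: ŷ = -1.3 + 0.3·31 = 8; r = 7.5 − 8 = -0.5
x=40: ŷ = -1.3 + 0.3·40 = 10.7; r = 10.2 − 10.7 = -0.5
x=80: ŷ = -1.3 + 0.3·80 = 22.7; r = 23.7 − 22.7 = 1
x=83: ŷ = -1.3 + 0.3·83 = 23.6; r = 23.1 − 23.6 = -0.5
x=97: ŷ = -1.3 + 0.3·97 = 27.8; r = 28.3 − 27.8 = 0.5
x=109: ŷ = -1.3 + 0.3·109 = 31.4; r = 34.4 − 31.4 = 3
x=123: ŷ = -1.3 + 0.3·123 = 35.6; r = 33.1 − 35.6 = -2.5
x=142: ŷ = -1.3 + 0.3·142 = 41.3; r = 40.8 − 41.3 = -0.5
Largest |r| is 3 at x = 109, residual 3.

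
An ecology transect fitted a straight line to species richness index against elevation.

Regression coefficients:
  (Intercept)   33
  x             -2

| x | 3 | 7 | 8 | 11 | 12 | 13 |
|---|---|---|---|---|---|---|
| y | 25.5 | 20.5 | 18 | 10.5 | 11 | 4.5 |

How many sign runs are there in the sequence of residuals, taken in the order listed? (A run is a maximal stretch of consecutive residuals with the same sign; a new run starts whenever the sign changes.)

x=3: ŷ = 33 − 2·3 = 27; r = 25.5 − 27 = -1.5
x=7: ŷ = 33 − 2·7 = 19; r = 20.5 − 19 = 1.5
x=8: ŷ = 33 − 2·8 = 17; r = 18 − 17 = 1
x=11: ŷ = 33 − 2·11 = 11; r = 10.5 − 11 = -0.5
x=12: ŷ = 33 − 2·12 = 9; r = 11 − 9 = 2
x=13: ŷ = 33 − 2·13 = 7; r = 4.5 − 7 = -2.5
Signs: − + + − + −
Runs: −×1, +×2, −×1, +×1, −×1 → 5

5 runs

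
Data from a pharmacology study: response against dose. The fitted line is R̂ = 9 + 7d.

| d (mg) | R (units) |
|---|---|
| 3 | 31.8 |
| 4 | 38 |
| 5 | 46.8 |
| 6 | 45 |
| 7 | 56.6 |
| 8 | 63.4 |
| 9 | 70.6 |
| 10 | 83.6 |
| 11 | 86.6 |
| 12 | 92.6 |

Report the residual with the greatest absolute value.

e = -6

d=3: R̂ = 9 + 7·3 = 30; e = 31.8 − 30 = 1.8
d=4: R̂ = 9 + 7·4 = 37; e = 38 − 37 = 1
d=5: R̂ = 9 + 7·5 = 44; e = 46.8 − 44 = 2.8
d=6: R̂ = 9 + 7·6 = 51; e = 45 − 51 = -6
d=7: R̂ = 9 + 7·7 = 58; e = 56.6 − 58 = -1.4
d=8: R̂ = 9 + 7·8 = 65; e = 63.4 − 65 = -1.6
d=9: R̂ = 9 + 7·9 = 72; e = 70.6 − 72 = -1.4
d=10: R̂ = 9 + 7·10 = 79; e = 83.6 − 79 = 4.6
d=11: R̂ = 9 + 7·11 = 86; e = 86.6 − 86 = 0.6
d=12: R̂ = 9 + 7·12 = 93; e = 92.6 − 93 = -0.4
Largest |e| is 6 at d = 6, residual -6.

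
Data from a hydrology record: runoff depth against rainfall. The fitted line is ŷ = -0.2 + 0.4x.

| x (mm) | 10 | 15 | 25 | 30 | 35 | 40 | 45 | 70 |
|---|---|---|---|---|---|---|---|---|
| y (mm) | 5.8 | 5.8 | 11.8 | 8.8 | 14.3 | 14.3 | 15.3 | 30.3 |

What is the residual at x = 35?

e = 0.5

ŷ = -0.2 + 0.4·35 = 13.8
e = 14.3 − 13.8 = 0.5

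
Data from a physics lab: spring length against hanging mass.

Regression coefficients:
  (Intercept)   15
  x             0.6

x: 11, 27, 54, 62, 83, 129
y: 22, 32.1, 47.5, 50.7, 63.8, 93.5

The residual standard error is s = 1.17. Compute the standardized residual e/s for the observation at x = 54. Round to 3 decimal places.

0.085

ŷ = 15 + 0.6·54 = 47.4
e = 47.5 − 47.4 = 0.1
e/s = 0.1 / 1.17 = 0.085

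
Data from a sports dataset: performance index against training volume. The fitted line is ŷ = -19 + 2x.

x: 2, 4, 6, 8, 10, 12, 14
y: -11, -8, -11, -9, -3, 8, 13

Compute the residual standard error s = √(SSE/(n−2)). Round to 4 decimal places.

x=2: ŷ = -19 + 2·2 = -15; r = -11 − (-15) = 4
x=4: ŷ = -19 + 2·4 = -11; r = -8 − (-11) = 3
x=6: ŷ = -19 + 2·6 = -7; r = -11 − (-7) = -4
x=8: ŷ = -19 + 2·8 = -3; r = -9 − (-3) = -6
x=10: ŷ = -19 + 2·10 = 1; r = -3 − 1 = -4
x=12: ŷ = -19 + 2·12 = 5; r = 8 − 5 = 3
x=14: ŷ = -19 + 2·14 = 9; r = 13 − 9 = 4
SSE = 16 + 9 + 16 + 36 + 16 + 9 + 16 = 118
s = √(118/5) = √23.6 ≈ 4.8580

s = 4.8580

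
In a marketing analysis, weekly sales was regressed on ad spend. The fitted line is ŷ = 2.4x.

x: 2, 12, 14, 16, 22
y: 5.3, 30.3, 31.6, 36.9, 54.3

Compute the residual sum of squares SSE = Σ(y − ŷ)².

x=2: ŷ = 2.4·2 = 4.8; e = 5.3 − 4.8 = 0.5
x=12: ŷ = 2.4·12 = 28.8; e = 30.3 − 28.8 = 1.5
x=14: ŷ = 2.4·14 = 33.6; e = 31.6 − 33.6 = -2
x=16: ŷ = 2.4·16 = 38.4; e = 36.9 − 38.4 = -1.5
x=22: ŷ = 2.4·22 = 52.8; e = 54.3 − 52.8 = 1.5
SSE = 0.25 + 2.25 + 4 + 2.25 + 2.25 = 11

SSE = 11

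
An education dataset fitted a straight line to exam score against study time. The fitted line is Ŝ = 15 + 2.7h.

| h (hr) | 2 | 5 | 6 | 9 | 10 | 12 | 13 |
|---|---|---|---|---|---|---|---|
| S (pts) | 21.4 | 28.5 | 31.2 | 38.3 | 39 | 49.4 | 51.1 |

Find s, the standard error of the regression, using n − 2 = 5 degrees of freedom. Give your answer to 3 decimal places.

h=2: Ŝ = 15 + 2.7·2 = 20.4; r = 21.4 − 20.4 = 1
h=5: Ŝ = 15 + 2.7·5 = 28.5; r = 28.5 − 28.5 = 0
h=6: Ŝ = 15 + 2.7·6 = 31.2; r = 31.2 − 31.2 = 0
h=9: Ŝ = 15 + 2.7·9 = 39.3; r = 38.3 − 39.3 = -1
h=10: Ŝ = 15 + 2.7·10 = 42; r = 39 − 42 = -3
h=12: Ŝ = 15 + 2.7·12 = 47.4; r = 49.4 − 47.4 = 2
h=13: Ŝ = 15 + 2.7·13 = 50.1; r = 51.1 − 50.1 = 1
SSE = 1 + 0 + 0 + 1 + 9 + 4 + 1 = 16
s = √(16/5) = √3.2 ≈ 1.789

s = 1.789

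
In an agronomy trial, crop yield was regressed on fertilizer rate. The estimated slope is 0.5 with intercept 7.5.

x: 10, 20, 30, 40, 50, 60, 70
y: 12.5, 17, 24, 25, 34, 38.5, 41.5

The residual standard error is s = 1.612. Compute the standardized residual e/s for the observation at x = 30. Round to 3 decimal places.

0.931

ŷ = 7.5 + 0.5·30 = 22.5
e = 24 − 22.5 = 1.5
e/s = 1.5 / 1.612 = 0.931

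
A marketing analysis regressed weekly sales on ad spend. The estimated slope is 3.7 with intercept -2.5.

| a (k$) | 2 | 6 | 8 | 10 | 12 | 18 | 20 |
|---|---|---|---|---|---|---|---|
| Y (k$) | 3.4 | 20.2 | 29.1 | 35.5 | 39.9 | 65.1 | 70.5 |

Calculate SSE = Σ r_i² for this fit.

SSE = 13.5

a=2: ŷ = -2.5 + 3.7·2 = 4.9; r = 3.4 − 4.9 = -1.5
a=6: ŷ = -2.5 + 3.7·6 = 19.7; r = 20.2 − 19.7 = 0.5
a=8: ŷ = -2.5 + 3.7·8 = 27.1; r = 29.1 − 27.1 = 2
a=10: ŷ = -2.5 + 3.7·10 = 34.5; r = 35.5 − 34.5 = 1
a=12: ŷ = -2.5 + 3.7·12 = 41.9; r = 39.9 − 41.9 = -2
a=18: ŷ = -2.5 + 3.7·18 = 64.1; r = 65.1 − 64.1 = 1
a=20: ŷ = -2.5 + 3.7·20 = 71.5; r = 70.5 − 71.5 = -1
SSE = 2.25 + 0.25 + 4 + 1 + 4 + 1 + 1 = 13.5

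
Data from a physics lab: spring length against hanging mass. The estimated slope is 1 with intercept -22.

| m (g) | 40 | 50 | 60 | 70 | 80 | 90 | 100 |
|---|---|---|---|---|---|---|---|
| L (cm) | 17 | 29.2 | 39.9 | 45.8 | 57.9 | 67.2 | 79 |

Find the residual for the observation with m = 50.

ŷ = -22 + 50 = 28
e = 29.2 − 28 = 1.2

e = 1.2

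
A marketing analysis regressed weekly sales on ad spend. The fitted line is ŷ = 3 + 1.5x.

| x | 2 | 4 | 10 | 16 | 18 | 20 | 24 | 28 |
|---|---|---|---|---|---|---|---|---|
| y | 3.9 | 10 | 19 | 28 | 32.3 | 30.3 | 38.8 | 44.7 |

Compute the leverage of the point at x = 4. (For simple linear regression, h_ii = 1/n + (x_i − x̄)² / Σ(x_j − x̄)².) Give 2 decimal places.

x̄ = (2 + 4 + 10 + 16 + 18 + 20 + 24 + 28)/8 = 15.25
Σ(x − x̄)² = 175.562 + 126.562 + 27.5625 + 0.5625 + 7.5625 + 22.5625 + 76.5625 + 162.562 = 599.5
h = 1/8 + (-11.25)²/599.5 = 0.125 + 0.211113 = 0.34

h = 0.34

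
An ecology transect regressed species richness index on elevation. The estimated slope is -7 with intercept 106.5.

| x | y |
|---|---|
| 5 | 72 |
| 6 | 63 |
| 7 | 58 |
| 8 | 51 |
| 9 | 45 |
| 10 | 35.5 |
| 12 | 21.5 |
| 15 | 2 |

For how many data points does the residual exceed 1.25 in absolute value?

x=5: ŷ = 106.5 − 7·5 = 71.5; e = 72 − 71.5 = 0.5
x=6: ŷ = 106.5 − 7·6 = 64.5; e = 63 − 64.5 = -1.5
x=7: ŷ = 106.5 − 7·7 = 57.5; e = 58 − 57.5 = 0.5
x=8: ŷ = 106.5 − 7·8 = 50.5; e = 51 − 50.5 = 0.5
x=9: ŷ = 106.5 − 7·9 = 43.5; e = 45 − 43.5 = 1.5
x=10: ŷ = 106.5 − 7·10 = 36.5; e = 35.5 − 36.5 = -1
x=12: ŷ = 106.5 − 7·12 = 22.5; e = 21.5 − 22.5 = -1
x=15: ŷ = 106.5 − 7·15 = 1.5; e = 2 − 1.5 = 0.5
|e| > 1.25: x=6 (|e|=1.5), x=9 (|e|=1.5) → 2

2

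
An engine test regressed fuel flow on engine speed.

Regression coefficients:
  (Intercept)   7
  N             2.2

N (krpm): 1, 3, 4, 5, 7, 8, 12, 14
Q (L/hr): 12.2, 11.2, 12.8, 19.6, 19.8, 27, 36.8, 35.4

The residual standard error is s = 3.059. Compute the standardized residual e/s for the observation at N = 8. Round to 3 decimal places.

0.785

Q̂ = 7 + 2.2·8 = 24.6
e = 27 − 24.6 = 2.4
e/s = 2.4 / 3.059 = 0.785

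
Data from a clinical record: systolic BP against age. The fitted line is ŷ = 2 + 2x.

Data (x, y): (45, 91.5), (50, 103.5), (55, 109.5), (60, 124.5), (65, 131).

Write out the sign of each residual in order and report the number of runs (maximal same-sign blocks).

5 runs

x=45: ŷ = 2 + 2·45 = 92; r = 91.5 − 92 = -0.5
x=50: ŷ = 2 + 2·50 = 102; r = 103.5 − 102 = 1.5
x=55: ŷ = 2 + 2·55 = 112; r = 109.5 − 112 = -2.5
x=60: ŷ = 2 + 2·60 = 122; r = 124.5 − 122 = 2.5
x=65: ŷ = 2 + 2·65 = 132; r = 131 − 132 = -1
Signs: − + − + −
Runs: −×1, +×1, −×1, +×1, −×1 → 5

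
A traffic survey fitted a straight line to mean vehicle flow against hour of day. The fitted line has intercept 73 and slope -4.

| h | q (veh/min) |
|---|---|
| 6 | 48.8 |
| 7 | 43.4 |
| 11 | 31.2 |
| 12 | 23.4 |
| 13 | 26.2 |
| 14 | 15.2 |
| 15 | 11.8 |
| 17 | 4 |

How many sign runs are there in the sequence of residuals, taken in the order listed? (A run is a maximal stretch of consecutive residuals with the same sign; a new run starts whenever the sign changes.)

5 runs

h=6: ŷ = 73 − 4·6 = 49; r = 48.8 − 49 = -0.2
h=7: ŷ = 73 − 4·7 = 45; r = 43.4 − 45 = -1.6
h=11: ŷ = 73 − 4·11 = 29; r = 31.2 − 29 = 2.2
h=12: ŷ = 73 − 4·12 = 25; r = 23.4 − 25 = -1.6
h=13: ŷ = 73 − 4·13 = 21; r = 26.2 − 21 = 5.2
h=14: ŷ = 73 − 4·14 = 17; r = 15.2 − 17 = -1.8
h=15: ŷ = 73 − 4·15 = 13; r = 11.8 − 13 = -1.2
h=17: ŷ = 73 − 4·17 = 5; r = 4 − 5 = -1
Signs: − − + − + − − −
Runs: −×2, +×1, −×1, +×1, −×3 → 5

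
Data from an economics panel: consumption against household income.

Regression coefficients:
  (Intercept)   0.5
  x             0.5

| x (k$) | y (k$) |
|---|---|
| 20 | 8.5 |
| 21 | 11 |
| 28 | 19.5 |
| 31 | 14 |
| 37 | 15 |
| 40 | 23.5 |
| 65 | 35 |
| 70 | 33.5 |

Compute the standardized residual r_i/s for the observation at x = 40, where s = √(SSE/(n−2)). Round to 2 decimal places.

0.90

x=20: ŷ = 0.5 + 0.5·20 = 10.5; r = 8.5 − 10.5 = -2
x=21: ŷ = 0.5 + 0.5·21 = 11; r = 11 − 11 = 0
x=28: ŷ = 0.5 + 0.5·28 = 14.5; r = 19.5 − 14.5 = 5
x=31: ŷ = 0.5 + 0.5·31 = 16; r = 14 − 16 = -2
x=37: ŷ = 0.5 + 0.5·37 = 19; r = 15 − 19 = -4
x=40: ŷ = 0.5 + 0.5·40 = 20.5; r = 23.5 − 20.5 = 3
x=65: ŷ = 0.5 + 0.5·65 = 33; r = 35 − 33 = 2
x=70: ŷ = 0.5 + 0.5·70 = 35.5; r = 33.5 − 35.5 = -2
SSE = 4 + 0 + 25 + 4 + 16 + 9 + 4 + 4 = 66
s = √(66/6) = 3.31662
r/s = 3 / 3.31662 = 0.90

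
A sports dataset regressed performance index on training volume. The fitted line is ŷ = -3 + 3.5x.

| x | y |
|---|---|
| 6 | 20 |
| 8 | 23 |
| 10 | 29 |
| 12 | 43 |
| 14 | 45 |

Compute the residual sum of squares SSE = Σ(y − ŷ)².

x=6: ŷ = -3 + 3.5·6 = 18; e = 20 − 18 = 2
x=8: ŷ = -3 + 3.5·8 = 25; e = 23 − 25 = -2
x=10: ŷ = -3 + 3.5·10 = 32; e = 29 − 32 = -3
x=12: ŷ = -3 + 3.5·12 = 39; e = 43 − 39 = 4
x=14: ŷ = -3 + 3.5·14 = 46; e = 45 − 46 = -1
SSE = 4 + 4 + 9 + 16 + 1 = 34

SSE = 34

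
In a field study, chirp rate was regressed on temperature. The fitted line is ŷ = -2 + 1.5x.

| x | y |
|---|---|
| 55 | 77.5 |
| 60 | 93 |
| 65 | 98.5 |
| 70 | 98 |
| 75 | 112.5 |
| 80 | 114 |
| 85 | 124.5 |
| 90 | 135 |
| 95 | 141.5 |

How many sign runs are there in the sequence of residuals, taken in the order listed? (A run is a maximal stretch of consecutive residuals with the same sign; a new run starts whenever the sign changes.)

6 runs

x=55: ŷ = -2 + 1.5·55 = 80.5; r = 77.5 − 80.5 = -3
x=60: ŷ = -2 + 1.5·60 = 88; r = 93 − 88 = 5
x=65: ŷ = -2 + 1.5·65 = 95.5; r = 98.5 − 95.5 = 3
x=70: ŷ = -2 + 1.5·70 = 103; r = 98 − 103 = -5
x=75: ŷ = -2 + 1.5·75 = 110.5; r = 112.5 − 110.5 = 2
x=80: ŷ = -2 + 1.5·80 = 118; r = 114 − 118 = -4
x=85: ŷ = -2 + 1.5·85 = 125.5; r = 124.5 − 125.5 = -1
x=90: ŷ = -2 + 1.5·90 = 133; r = 135 − 133 = 2
x=95: ŷ = -2 + 1.5·95 = 140.5; r = 141.5 − 140.5 = 1
Signs: − + + − + − − + +
Runs: −×1, +×2, −×1, +×1, −×2, +×2 → 6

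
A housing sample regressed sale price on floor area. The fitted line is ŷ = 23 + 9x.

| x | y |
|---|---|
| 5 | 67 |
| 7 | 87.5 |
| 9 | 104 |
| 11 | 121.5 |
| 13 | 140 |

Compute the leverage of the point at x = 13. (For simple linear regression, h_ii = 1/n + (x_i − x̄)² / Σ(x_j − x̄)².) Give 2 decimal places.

h = 0.60

x̄ = (5 + 7 + 9 + 11 + 13)/5 = 9
Σ(x − x̄)² = 16 + 4 + 0 + 4 + 16 = 40
h = 1/5 + (4)²/40 = 0.2 + 0.4 = 0.60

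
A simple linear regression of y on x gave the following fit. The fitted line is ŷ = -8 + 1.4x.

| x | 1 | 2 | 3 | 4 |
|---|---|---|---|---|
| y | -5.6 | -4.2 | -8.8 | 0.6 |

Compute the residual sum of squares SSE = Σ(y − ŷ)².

SSE = 36

x=1: ŷ = -8 + 1.4·1 = -6.6; e = -5.6 − (-6.6) = 1
x=2: ŷ = -8 + 1.4·2 = -5.2; e = -4.2 − (-5.2) = 1
x=3: ŷ = -8 + 1.4·3 = -3.8; e = -8.8 − (-3.8) = -5
x=4: ŷ = -8 + 1.4·4 = -2.4; e = 0.6 − (-2.4) = 3
SSE = 1 + 1 + 25 + 9 = 36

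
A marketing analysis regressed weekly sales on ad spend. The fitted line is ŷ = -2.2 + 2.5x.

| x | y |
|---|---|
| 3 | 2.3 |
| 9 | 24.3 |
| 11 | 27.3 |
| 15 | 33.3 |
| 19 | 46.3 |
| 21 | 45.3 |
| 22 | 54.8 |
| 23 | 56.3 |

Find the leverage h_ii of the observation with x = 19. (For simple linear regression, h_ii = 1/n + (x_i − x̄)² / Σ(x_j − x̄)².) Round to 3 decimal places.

h = 0.162

x̄ = (3 + 9 + 11 + 15 + 19 + 21 + 22 + 23)/8 = 15.375
Σ(x − x̄)² = 153.141 + 40.6406 + 19.1406 + 0.140625 + 13.1406 + 31.6406 + 43.8906 + 58.1406 = 359.875
h = 1/8 + (3.625)²/359.875 = 0.125 + 0.0365144 = 0.162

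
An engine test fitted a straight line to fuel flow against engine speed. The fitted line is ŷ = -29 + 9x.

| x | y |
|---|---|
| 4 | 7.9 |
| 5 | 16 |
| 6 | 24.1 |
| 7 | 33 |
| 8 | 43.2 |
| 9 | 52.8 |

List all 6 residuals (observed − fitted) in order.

x=4: ŷ = -29 + 9·4 = 7; e = 7.9 − 7 = 0.9
x=5: ŷ = -29 + 9·5 = 16; e = 16 − 16 = 0
x=6: ŷ = -29 + 9·6 = 25; e = 24.1 − 25 = -0.9
x=7: ŷ = -29 + 9·7 = 34; e = 33 − 34 = -1
x=8: ŷ = -29 + 9·8 = 43; e = 43.2 − 43 = 0.2
x=9: ŷ = -29 + 9·9 = 52; e = 52.8 − 52 = 0.8

0.9, 0, -0.9, -1, 0.2, 0.8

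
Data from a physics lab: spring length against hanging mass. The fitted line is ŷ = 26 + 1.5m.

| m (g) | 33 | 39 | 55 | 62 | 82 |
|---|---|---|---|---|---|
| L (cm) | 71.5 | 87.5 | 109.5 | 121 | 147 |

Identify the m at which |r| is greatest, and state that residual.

m=33: ŷ = 26 + 1.5·33 = 75.5; r = 71.5 − 75.5 = -4
m=39: ŷ = 26 + 1.5·39 = 84.5; r = 87.5 − 84.5 = 3
m=55: ŷ = 26 + 1.5·55 = 108.5; r = 109.5 − 108.5 = 1
m=62: ŷ = 26 + 1.5·62 = 119; r = 121 − 119 = 2
m=82: ŷ = 26 + 1.5·82 = 149; r = 147 − 149 = -2
Largest |r| is 4 at m = 33, residual -4.

m = 33, r = -4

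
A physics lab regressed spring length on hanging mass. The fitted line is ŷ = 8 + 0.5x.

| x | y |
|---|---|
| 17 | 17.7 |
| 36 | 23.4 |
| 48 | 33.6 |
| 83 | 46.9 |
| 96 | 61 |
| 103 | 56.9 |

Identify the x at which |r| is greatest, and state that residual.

x = 96, r = 5

x=17: ŷ = 8 + 0.5·17 = 16.5; r = 17.7 − 16.5 = 1.2
x=36: ŷ = 8 + 0.5·36 = 26; r = 23.4 − 26 = -2.6
x=48: ŷ = 8 + 0.5·48 = 32; r = 33.6 − 32 = 1.6
x=83: ŷ = 8 + 0.5·83 = 49.5; r = 46.9 − 49.5 = -2.6
x=96: ŷ = 8 + 0.5·96 = 56; r = 61 − 56 = 5
x=103: ŷ = 8 + 0.5·103 = 59.5; r = 56.9 − 59.5 = -2.6
Largest |r| is 5 at x = 96, residual 5.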